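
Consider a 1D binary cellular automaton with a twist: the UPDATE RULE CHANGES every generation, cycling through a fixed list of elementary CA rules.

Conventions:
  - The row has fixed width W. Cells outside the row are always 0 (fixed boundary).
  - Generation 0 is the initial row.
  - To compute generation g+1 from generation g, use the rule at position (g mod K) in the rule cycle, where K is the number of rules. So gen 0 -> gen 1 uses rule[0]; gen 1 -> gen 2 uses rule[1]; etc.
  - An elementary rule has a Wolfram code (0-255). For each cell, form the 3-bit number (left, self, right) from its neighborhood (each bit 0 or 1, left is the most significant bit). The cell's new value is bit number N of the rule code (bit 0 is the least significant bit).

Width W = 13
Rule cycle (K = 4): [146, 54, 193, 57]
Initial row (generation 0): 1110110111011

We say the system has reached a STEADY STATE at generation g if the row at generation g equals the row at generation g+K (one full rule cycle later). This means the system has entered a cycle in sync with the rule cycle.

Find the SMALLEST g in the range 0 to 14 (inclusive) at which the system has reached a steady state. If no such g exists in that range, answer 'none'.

Answer: none

Derivation:
Gen 0: 1110110111011
Gen 1 (rule 146): 0100000010000
Gen 2 (rule 54): 1110000111000
Gen 3 (rule 193): 0110110011011
Gen 4 (rule 57): 0101101010110
Gen 5 (rule 146): 1000000000001
Gen 6 (rule 54): 1100000000011
Gen 7 (rule 193): 0101111111001
Gen 8 (rule 57): 0011000000100
Gen 9 (rule 146): 0100100001010
Gen 10 (rule 54): 1111110011111
Gen 11 (rule 193): 0111110001111
Gen 12 (rule 57): 0100001101000
Gen 13 (rule 146): 1010010000100
Gen 14 (rule 54): 1111111001110
Gen 15 (rule 193): 0111111000110
Gen 16 (rule 57): 0100000110101
Gen 17 (rule 146): 1010001000000
Gen 18 (rule 54): 1111011100000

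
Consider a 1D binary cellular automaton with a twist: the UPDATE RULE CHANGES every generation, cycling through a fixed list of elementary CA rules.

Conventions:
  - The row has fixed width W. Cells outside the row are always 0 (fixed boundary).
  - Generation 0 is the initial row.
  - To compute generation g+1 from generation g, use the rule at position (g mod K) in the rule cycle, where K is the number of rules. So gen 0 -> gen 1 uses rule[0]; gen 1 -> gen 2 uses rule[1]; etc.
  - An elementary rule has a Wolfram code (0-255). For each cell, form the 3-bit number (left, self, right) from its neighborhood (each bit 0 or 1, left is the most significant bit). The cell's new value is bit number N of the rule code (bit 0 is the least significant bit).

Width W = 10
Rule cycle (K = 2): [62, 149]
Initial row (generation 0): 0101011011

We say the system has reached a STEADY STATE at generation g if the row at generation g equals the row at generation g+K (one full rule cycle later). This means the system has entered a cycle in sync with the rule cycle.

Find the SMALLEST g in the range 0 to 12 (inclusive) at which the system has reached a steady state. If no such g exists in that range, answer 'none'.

Answer: none

Derivation:
Gen 0: 0101011011
Gen 1 (rule 62): 1111110110
Gen 2 (rule 149): 0111100001
Gen 3 (rule 62): 1100010011
Gen 4 (rule 149): 0011011000
Gen 5 (rule 62): 0110110100
Gen 6 (rule 149): 0000000111
Gen 7 (rule 62): 0000001100
Gen 8 (rule 149): 1111100011
Gen 9 (rule 62): 1000010110
Gen 10 (rule 149): 1111010001
Gen 11 (rule 62): 1000111011
Gen 12 (rule 149): 1110010000
Gen 13 (rule 62): 1001111000
Gen 14 (rule 149): 1100110111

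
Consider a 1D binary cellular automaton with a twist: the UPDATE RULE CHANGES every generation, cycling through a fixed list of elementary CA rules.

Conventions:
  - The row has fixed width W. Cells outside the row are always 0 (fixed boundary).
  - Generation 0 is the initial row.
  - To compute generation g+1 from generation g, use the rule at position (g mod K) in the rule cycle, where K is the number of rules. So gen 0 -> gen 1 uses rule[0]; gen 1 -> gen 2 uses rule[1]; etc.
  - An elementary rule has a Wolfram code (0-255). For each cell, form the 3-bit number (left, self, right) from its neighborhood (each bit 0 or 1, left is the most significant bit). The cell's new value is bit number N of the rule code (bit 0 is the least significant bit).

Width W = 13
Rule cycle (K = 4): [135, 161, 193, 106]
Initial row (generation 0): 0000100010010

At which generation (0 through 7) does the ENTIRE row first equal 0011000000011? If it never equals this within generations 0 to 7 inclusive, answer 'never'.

Answer: 3

Derivation:
Gen 0: 0000100010010
Gen 1 (rule 135): 1111101110110
Gen 2 (rule 161): 0111010101000
Gen 3 (rule 193): 0011000000011
Gen 4 (rule 106): 0111000000111
Gen 5 (rule 135): 1010011111010
Gen 6 (rule 161): 0100001110100
Gen 7 (rule 193): 0001100110001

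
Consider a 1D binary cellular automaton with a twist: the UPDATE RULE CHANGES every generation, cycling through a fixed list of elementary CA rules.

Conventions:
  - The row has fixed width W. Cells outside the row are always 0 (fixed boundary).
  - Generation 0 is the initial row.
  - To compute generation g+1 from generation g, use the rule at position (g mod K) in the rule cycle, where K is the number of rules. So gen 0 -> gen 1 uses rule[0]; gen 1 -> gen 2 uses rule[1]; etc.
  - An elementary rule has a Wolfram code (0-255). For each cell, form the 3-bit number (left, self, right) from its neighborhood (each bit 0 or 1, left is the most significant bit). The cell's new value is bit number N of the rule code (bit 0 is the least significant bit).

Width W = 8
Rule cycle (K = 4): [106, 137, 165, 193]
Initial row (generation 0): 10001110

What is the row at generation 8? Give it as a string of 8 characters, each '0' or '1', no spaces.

Gen 0: 10001110
Gen 1 (rule 106): 00011010
Gen 2 (rule 137): 11010000
Gen 3 (rule 165): 00110111
Gen 4 (rule 193): 10010011
Gen 5 (rule 106): 00100111
Gen 6 (rule 137): 10000110
Gen 7 (rule 165): 10110000
Gen 8 (rule 193): 00010111

Answer: 00010111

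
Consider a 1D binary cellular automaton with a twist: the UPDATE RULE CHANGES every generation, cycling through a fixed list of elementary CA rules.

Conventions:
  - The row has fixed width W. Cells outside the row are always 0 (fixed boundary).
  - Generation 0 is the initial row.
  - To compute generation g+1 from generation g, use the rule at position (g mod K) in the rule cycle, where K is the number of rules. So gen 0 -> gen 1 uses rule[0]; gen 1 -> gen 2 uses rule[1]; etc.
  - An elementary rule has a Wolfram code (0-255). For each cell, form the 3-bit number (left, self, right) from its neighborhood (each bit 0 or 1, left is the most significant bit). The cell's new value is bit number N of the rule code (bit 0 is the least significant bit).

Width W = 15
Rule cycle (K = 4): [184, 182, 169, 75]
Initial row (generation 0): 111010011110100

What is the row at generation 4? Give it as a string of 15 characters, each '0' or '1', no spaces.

Answer: 001001000100010

Derivation:
Gen 0: 111010011110100
Gen 1 (rule 184): 110101011101010
Gen 2 (rule 182): 001111101011111
Gen 3 (rule 169): 101111010111110
Gen 4 (rule 75): 001001000100010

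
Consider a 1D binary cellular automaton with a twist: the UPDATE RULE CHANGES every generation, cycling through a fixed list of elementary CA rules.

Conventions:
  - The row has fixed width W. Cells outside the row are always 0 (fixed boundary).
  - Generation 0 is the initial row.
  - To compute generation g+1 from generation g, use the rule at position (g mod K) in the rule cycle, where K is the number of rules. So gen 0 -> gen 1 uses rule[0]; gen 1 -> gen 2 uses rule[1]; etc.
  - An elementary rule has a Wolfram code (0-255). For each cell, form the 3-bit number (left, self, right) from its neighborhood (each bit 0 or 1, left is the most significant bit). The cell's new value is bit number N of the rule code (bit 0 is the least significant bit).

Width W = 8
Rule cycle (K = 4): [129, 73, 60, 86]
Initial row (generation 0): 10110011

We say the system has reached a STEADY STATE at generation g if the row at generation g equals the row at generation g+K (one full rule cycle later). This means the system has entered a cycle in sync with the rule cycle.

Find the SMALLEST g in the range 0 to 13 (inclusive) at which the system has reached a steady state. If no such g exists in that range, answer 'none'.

Gen 0: 10110011
Gen 1 (rule 129): 00000000
Gen 2 (rule 73): 11111111
Gen 3 (rule 60): 10000000
Gen 4 (rule 86): 11000000
Gen 5 (rule 129): 00011111
Gen 6 (rule 73): 11010001
Gen 7 (rule 60): 10111001
Gen 8 (rule 86): 10001111
Gen 9 (rule 129): 00100110
Gen 10 (rule 73): 10000110
Gen 11 (rule 60): 11000101
Gen 12 (rule 86): 01101101
Gen 13 (rule 129): 00000000
Gen 14 (rule 73): 11111111
Gen 15 (rule 60): 10000000
Gen 16 (rule 86): 11000000
Gen 17 (rule 129): 00011111

Answer: none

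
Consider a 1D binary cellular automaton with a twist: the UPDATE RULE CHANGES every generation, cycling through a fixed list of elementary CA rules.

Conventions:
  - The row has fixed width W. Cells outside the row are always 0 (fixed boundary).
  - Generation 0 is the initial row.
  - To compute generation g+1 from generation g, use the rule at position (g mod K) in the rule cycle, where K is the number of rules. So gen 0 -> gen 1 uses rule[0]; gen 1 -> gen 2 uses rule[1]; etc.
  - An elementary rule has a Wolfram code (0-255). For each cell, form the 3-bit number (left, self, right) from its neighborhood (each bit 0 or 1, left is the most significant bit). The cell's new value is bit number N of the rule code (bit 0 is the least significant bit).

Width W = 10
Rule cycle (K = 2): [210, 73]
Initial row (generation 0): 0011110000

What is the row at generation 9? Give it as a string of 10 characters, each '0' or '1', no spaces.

Answer: 0111111111

Derivation:
Gen 0: 0011110000
Gen 1 (rule 210): 0101111000
Gen 2 (rule 73): 0001001011
Gen 3 (rule 210): 0010110001
Gen 4 (rule 73): 1000110100
Gen 5 (rule 210): 0101010010
Gen 6 (rule 73): 0000000000
Gen 7 (rule 210): 0000000000
Gen 8 (rule 73): 1111111111
Gen 9 (rule 210): 0111111111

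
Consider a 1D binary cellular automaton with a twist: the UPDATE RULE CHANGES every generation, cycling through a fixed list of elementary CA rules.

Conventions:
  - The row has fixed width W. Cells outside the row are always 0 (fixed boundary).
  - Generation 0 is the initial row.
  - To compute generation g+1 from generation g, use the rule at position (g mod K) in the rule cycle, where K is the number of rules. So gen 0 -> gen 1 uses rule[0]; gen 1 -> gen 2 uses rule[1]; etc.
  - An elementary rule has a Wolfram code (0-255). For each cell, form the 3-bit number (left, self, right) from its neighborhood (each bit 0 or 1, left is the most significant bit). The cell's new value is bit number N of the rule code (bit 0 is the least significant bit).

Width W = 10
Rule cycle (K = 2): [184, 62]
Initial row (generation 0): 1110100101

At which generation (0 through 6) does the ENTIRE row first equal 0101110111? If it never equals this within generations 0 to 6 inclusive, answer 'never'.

Answer: never

Derivation:
Gen 0: 1110100101
Gen 1 (rule 184): 1101010010
Gen 2 (rule 62): 1011111111
Gen 3 (rule 184): 0111111110
Gen 4 (rule 62): 1100000001
Gen 5 (rule 184): 1010000000
Gen 6 (rule 62): 1111000000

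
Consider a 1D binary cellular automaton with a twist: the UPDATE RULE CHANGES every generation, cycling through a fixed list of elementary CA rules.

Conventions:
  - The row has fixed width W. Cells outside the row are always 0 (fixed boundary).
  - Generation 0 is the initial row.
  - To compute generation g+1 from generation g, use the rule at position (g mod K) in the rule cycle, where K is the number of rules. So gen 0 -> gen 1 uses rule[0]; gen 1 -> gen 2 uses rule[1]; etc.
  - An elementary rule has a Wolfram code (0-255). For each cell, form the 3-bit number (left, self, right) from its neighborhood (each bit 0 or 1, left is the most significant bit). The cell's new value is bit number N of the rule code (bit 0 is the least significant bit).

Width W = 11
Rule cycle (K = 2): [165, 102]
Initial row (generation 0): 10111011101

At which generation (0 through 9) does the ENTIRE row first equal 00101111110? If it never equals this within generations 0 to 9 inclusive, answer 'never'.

Answer: never

Derivation:
Gen 0: 10111011101
Gen 1 (rule 165): 11010101011
Gen 2 (rule 102): 01111111101
Gen 3 (rule 165): 00111111011
Gen 4 (rule 102): 01000001101
Gen 5 (rule 165): 01011100011
Gen 6 (rule 102): 11100100101
Gen 7 (rule 165): 01000100111
Gen 8 (rule 102): 11001101001
Gen 9 (rule 165): 00000011001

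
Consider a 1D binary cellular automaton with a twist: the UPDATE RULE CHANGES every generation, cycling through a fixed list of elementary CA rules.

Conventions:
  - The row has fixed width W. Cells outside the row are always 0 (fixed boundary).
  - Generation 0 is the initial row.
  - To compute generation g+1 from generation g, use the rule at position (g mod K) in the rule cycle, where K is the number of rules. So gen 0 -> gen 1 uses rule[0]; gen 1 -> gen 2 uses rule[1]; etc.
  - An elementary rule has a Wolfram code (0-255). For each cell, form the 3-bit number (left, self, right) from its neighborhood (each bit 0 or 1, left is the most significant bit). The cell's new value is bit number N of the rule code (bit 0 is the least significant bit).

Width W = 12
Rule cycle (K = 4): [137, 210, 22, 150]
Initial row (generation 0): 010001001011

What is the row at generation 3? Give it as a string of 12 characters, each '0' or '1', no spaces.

Answer: 011011001101

Derivation:
Gen 0: 010001001011
Gen 1 (rule 137): 000100000010
Gen 2 (rule 210): 001010000101
Gen 3 (rule 22): 011011001101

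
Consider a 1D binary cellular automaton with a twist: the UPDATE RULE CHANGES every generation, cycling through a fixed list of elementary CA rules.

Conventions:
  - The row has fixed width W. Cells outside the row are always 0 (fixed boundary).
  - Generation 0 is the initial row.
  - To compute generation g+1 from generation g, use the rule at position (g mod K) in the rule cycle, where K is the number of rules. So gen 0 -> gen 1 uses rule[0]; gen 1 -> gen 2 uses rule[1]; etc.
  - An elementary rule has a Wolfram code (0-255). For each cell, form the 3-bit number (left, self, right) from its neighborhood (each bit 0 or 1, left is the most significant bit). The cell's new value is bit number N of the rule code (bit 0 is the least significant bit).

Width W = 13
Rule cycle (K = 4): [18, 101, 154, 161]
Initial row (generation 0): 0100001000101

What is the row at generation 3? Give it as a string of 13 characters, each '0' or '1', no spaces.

Gen 0: 0100001000101
Gen 1 (rule 18): 1010010101000
Gen 2 (rule 101): 1110011111011
Gen 3 (rule 154): 1101111110010

Answer: 1101111110010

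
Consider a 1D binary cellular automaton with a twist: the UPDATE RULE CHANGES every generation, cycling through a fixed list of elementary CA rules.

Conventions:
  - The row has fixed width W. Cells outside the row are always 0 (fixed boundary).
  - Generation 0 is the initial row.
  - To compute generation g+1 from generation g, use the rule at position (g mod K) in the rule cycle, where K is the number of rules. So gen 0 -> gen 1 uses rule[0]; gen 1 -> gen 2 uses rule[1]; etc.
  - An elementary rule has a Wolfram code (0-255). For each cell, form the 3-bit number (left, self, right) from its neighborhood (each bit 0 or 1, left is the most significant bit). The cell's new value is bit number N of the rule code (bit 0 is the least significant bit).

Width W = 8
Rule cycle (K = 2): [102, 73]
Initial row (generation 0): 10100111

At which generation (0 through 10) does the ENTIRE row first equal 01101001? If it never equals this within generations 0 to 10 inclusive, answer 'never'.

Answer: 10

Derivation:
Gen 0: 10100111
Gen 1 (rule 102): 11101001
Gen 2 (rule 73): 10100000
Gen 3 (rule 102): 11100000
Gen 4 (rule 73): 10101111
Gen 5 (rule 102): 11110001
Gen 6 (rule 73): 10010100
Gen 7 (rule 102): 10111100
Gen 8 (rule 73): 00100101
Gen 9 (rule 102): 01101111
Gen 10 (rule 73): 01101001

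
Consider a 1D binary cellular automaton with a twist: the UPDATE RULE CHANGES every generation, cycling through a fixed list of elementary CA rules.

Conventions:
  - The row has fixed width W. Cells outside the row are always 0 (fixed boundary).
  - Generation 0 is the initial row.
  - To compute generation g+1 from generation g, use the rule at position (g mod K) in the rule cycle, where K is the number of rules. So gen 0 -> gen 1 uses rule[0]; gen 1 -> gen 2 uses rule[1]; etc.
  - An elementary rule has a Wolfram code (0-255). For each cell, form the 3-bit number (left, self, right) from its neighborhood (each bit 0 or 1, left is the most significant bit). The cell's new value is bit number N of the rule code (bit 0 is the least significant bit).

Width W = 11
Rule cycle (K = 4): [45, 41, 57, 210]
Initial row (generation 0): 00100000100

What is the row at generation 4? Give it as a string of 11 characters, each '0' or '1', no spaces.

Answer: 01010011000

Derivation:
Gen 0: 00100000100
Gen 1 (rule 45): 10101110101
Gen 2 (rule 41): 01011001010
Gen 3 (rule 57): 00110100101
Gen 4 (rule 210): 01010011000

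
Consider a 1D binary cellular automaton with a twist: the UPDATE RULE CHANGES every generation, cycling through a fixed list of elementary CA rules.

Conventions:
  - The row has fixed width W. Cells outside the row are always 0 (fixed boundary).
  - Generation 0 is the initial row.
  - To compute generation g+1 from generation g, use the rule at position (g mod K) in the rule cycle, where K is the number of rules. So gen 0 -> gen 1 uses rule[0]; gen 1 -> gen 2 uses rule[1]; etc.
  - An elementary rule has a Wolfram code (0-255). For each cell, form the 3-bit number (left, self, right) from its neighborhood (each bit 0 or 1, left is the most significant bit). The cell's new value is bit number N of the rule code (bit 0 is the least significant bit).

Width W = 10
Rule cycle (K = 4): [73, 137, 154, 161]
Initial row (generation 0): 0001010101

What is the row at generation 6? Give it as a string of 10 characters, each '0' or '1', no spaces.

Gen 0: 0001010101
Gen 1 (rule 73): 1100000000
Gen 2 (rule 137): 1001111111
Gen 3 (rule 154): 0111111110
Gen 4 (rule 161): 0011111100
Gen 5 (rule 73): 1010000101
Gen 6 (rule 137): 0000110000

Answer: 0000110000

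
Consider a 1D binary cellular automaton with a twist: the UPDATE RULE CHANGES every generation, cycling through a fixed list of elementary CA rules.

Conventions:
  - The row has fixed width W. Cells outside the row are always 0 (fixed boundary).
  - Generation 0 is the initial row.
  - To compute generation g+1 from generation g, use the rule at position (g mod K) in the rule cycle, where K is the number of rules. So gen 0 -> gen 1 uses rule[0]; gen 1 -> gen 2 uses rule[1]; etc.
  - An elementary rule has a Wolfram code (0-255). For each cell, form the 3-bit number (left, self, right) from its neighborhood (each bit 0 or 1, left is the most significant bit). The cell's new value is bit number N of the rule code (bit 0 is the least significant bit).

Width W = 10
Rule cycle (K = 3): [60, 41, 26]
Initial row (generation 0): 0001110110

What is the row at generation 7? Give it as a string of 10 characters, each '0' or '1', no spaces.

Answer: 0111011100

Derivation:
Gen 0: 0001110110
Gen 1 (rule 60): 0001001101
Gen 2 (rule 41): 1100001010
Gen 3 (rule 26): 1010010001
Gen 4 (rule 60): 1111011001
Gen 5 (rule 41): 1000110000
Gen 6 (rule 26): 0101101000
Gen 7 (rule 60): 0111011100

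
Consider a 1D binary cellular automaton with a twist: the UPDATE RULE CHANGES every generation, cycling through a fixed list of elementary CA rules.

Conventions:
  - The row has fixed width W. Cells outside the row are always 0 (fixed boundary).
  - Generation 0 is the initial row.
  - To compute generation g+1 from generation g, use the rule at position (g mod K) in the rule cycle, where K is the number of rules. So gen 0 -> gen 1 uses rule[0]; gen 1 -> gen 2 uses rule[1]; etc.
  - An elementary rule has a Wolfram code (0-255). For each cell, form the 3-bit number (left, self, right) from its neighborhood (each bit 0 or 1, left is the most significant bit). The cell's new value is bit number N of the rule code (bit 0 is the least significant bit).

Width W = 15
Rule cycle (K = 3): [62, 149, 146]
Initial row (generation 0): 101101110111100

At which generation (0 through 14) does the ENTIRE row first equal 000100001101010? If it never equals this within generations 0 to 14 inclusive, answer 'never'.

Answer: never

Derivation:
Gen 0: 101101110111100
Gen 1 (rule 62): 111011001100010
Gen 2 (rule 149): 010000100011011
Gen 3 (rule 146): 101001010100000
Gen 4 (rule 62): 111111111110000
Gen 5 (rule 149): 011111111101111
Gen 6 (rule 146): 101111111000110
Gen 7 (rule 62): 111000000101101
Gen 8 (rule 149): 010111110100001
Gen 9 (rule 146): 100011100010010
Gen 10 (rule 62): 110110010111111
Gen 11 (rule 149): 000001010011110
Gen 12 (rule 146): 000010001101101
Gen 13 (rule 62): 000111011011011
Gen 14 (rule 149): 110010000000000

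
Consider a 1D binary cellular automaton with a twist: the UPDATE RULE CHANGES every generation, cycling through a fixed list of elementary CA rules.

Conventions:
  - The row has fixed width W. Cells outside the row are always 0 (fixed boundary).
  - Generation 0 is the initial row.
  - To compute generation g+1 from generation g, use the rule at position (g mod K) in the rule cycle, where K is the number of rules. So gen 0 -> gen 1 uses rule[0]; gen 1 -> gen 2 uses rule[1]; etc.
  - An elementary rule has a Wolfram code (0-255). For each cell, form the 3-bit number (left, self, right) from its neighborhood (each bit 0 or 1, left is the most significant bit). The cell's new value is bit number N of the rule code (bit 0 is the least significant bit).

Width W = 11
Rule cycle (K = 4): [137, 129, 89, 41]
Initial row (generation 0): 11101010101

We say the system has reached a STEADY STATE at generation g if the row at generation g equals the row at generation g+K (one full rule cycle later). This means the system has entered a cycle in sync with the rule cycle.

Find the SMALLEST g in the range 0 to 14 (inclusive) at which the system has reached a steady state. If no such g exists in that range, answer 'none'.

Answer: none

Derivation:
Gen 0: 11101010101
Gen 1 (rule 137): 11000000000
Gen 2 (rule 129): 00011111111
Gen 3 (rule 89): 11010000001
Gen 4 (rule 41): 10100111100
Gen 5 (rule 137): 00000111001
Gen 6 (rule 129): 11110010000
Gen 7 (rule 89): 10011001111
Gen 8 (rule 41): 00010001000
Gen 9 (rule 137): 11000100011
Gen 10 (rule 129): 00010001000
Gen 11 (rule 89): 11001100111
Gen 12 (rule 41): 10001000100
Gen 13 (rule 137): 00100010001
Gen 14 (rule 129): 10001000100
Gen 15 (rule 89): 01100110011
Gen 16 (rule 41): 01000100010
Gen 17 (rule 137): 00010001000
Gen 18 (rule 129): 11000100011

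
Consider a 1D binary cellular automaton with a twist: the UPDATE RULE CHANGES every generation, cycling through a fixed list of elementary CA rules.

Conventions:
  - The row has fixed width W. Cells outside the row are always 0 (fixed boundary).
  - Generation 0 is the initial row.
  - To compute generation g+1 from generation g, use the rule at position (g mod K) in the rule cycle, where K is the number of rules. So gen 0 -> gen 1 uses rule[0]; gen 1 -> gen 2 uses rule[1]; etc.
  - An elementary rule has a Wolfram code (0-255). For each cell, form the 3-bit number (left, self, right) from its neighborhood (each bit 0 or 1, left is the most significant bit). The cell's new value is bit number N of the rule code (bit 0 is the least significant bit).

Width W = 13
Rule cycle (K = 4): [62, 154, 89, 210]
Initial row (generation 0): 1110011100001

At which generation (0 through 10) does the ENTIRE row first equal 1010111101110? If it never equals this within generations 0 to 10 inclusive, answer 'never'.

Gen 0: 1110011100001
Gen 1 (rule 62): 1001110010011
Gen 2 (rule 154): 0111101101110
Gen 3 (rule 89): 0100101101011
Gen 4 (rule 210): 1011000100001
Gen 5 (rule 62): 1110101110011
Gen 6 (rule 154): 1100001101110
Gen 7 (rule 89): 1111101101011
Gen 8 (rule 210): 0111100100001
Gen 9 (rule 62): 1100011110011
Gen 10 (rule 154): 1010111101110

Answer: 10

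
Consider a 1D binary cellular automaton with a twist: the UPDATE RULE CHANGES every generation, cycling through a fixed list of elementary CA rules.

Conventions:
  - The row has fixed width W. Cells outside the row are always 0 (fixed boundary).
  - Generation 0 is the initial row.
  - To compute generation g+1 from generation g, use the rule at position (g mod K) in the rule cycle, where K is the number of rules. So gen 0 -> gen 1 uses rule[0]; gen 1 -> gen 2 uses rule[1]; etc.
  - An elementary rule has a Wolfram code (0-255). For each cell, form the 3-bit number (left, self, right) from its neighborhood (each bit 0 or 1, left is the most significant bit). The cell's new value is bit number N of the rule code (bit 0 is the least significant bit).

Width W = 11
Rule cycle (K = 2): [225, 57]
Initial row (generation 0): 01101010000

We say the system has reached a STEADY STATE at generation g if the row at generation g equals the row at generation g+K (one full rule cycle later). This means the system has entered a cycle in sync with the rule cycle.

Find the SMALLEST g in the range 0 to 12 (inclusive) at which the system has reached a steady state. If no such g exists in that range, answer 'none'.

Gen 0: 01101010000
Gen 1 (rule 225): 00110100111
Gen 2 (rule 57): 10101010100
Gen 3 (rule 225): 01010101001
Gen 4 (rule 57): 00101010100
Gen 5 (rule 225): 10010101001
Gen 6 (rule 57): 01001010100
Gen 7 (rule 225): 00000101001
Gen 8 (rule 57): 11110010100
Gen 9 (rule 225): 01110001001
Gen 10 (rule 57): 01001100100
Gen 11 (rule 225): 00000100001
Gen 12 (rule 57): 11110011100
Gen 13 (rule 225): 01110001101
Gen 14 (rule 57): 01001101010

Answer: none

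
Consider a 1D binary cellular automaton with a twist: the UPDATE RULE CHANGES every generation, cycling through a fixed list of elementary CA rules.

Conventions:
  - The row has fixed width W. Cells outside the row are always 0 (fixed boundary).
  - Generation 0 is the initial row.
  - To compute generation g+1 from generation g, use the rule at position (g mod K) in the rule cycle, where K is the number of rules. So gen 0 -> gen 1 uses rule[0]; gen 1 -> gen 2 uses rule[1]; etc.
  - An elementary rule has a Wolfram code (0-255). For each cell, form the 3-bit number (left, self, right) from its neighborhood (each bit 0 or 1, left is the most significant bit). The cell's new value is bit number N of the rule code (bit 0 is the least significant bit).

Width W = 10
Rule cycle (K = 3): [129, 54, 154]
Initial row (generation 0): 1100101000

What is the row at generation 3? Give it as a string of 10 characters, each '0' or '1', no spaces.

Answer: 0000001010

Derivation:
Gen 0: 1100101000
Gen 1 (rule 129): 0000000011
Gen 2 (rule 54): 0000000100
Gen 3 (rule 154): 0000001010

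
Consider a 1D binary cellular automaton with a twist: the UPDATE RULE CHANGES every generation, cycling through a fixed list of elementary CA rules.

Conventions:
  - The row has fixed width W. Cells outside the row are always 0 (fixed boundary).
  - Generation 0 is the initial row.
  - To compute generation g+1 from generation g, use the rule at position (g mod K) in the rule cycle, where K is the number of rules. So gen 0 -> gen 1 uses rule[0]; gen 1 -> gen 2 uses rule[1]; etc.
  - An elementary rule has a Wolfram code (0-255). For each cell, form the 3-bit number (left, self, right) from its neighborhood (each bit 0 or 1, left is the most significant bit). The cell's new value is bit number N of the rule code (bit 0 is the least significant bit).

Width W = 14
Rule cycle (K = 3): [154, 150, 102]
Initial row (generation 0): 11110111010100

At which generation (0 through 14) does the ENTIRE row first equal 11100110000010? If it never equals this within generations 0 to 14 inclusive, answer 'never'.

Answer: 1

Derivation:
Gen 0: 11110111010100
Gen 1 (rule 154): 11100110000010
Gen 2 (rule 150): 01011001000111
Gen 3 (rule 102): 11101011001001
Gen 4 (rule 154): 11000010110110
Gen 5 (rule 150): 00100110000001
Gen 6 (rule 102): 01101010000011
Gen 7 (rule 154): 11000001000110
Gen 8 (rule 150): 00100011101001
Gen 9 (rule 102): 01100100111011
Gen 10 (rule 154): 11011011110010
Gen 11 (rule 150): 00000001101111
Gen 12 (rule 102): 00000010110001
Gen 13 (rule 154): 00000100101010
Gen 14 (rule 150): 00001111101011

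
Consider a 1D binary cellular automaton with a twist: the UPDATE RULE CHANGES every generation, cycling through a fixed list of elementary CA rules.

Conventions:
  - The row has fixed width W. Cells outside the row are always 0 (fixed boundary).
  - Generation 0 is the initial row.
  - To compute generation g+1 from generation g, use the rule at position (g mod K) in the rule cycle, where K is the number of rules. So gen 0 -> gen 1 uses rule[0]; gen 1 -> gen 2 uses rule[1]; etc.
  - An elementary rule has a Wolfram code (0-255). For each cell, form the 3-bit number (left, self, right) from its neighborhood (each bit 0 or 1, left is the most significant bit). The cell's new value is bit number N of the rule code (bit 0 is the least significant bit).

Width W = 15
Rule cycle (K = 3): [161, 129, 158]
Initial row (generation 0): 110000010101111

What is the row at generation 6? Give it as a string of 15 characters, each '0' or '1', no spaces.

Answer: 000000011111101

Derivation:
Gen 0: 110000010101111
Gen 1 (rule 161): 000111001010110
Gen 2 (rule 129): 110010000000000
Gen 3 (rule 158): 101111000000000
Gen 4 (rule 161): 010110011111111
Gen 5 (rule 129): 000000001111110
Gen 6 (rule 158): 000000011111101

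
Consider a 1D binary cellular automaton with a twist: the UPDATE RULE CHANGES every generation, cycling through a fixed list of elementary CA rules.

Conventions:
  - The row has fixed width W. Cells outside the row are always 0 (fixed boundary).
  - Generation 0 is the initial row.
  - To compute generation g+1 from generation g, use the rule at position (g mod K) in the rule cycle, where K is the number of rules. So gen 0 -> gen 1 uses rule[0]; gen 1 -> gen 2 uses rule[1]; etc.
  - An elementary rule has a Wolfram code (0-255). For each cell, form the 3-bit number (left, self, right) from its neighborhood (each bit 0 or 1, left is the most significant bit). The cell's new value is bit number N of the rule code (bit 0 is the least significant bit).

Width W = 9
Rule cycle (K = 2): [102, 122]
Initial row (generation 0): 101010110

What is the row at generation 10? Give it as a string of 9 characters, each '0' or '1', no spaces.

Answer: 011111101

Derivation:
Gen 0: 101010110
Gen 1 (rule 102): 111111010
Gen 2 (rule 122): 100001101
Gen 3 (rule 102): 100010111
Gen 4 (rule 122): 010101101
Gen 5 (rule 102): 111110111
Gen 6 (rule 122): 100011101
Gen 7 (rule 102): 100100111
Gen 8 (rule 122): 011011101
Gen 9 (rule 102): 101100111
Gen 10 (rule 122): 011111101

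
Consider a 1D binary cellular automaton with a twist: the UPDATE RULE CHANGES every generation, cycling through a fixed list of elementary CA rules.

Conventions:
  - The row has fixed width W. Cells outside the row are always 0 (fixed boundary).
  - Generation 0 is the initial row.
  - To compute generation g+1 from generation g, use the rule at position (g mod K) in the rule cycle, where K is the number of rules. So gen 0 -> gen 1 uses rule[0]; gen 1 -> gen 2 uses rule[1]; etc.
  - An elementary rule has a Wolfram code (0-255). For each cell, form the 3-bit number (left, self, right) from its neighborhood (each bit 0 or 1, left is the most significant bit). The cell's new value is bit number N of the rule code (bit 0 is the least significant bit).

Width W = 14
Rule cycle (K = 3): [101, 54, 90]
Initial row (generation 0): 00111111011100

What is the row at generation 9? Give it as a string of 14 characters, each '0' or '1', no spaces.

Gen 0: 00111111011100
Gen 1 (rule 101): 10000001100101
Gen 2 (rule 54): 11000010011111
Gen 3 (rule 90): 11100101110001
Gen 4 (rule 101): 00100110010101
Gen 5 (rule 54): 01111001111111
Gen 6 (rule 90): 11001111000001
Gen 7 (rule 101): 01000001011101
Gen 8 (rule 54): 11100011100011
Gen 9 (rule 90): 10110110110111

Answer: 10110110110111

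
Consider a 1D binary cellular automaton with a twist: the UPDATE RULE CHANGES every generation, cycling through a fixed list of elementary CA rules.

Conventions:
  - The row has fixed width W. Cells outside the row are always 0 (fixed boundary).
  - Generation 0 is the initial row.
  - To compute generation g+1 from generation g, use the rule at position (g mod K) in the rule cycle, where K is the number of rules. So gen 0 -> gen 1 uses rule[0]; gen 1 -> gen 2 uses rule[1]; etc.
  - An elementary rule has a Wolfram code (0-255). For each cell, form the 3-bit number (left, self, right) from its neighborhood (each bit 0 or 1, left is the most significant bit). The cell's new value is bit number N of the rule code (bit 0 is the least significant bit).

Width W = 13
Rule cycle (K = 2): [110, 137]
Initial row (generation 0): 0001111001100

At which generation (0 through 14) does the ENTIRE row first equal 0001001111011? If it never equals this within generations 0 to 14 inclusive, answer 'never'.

Gen 0: 0001111001100
Gen 1 (rule 110): 0011001011100
Gen 2 (rule 137): 1010000011001
Gen 3 (rule 110): 1110000111011
Gen 4 (rule 137): 1100110110010
Gen 5 (rule 110): 1101111110110
Gen 6 (rule 137): 1001111100100
Gen 7 (rule 110): 1011000101100
Gen 8 (rule 137): 0010010001001
Gen 9 (rule 110): 0110110011011
Gen 10 (rule 137): 0100100010010
Gen 11 (rule 110): 1101100110110
Gen 12 (rule 137): 1001000100100
Gen 13 (rule 110): 1011001101100
Gen 14 (rule 137): 0010001001001

Answer: never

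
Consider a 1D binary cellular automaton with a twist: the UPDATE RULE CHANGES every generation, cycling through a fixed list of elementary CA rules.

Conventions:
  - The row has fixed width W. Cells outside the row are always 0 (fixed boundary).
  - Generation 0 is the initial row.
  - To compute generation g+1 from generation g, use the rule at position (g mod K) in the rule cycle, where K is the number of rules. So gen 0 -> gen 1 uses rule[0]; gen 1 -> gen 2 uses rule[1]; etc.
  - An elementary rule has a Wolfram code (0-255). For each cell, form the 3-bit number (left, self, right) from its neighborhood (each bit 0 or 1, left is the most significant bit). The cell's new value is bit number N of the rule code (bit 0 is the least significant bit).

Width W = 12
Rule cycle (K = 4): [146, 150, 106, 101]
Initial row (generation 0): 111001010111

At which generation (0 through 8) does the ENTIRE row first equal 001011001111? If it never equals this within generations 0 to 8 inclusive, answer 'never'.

Answer: never

Derivation:
Gen 0: 111001010111
Gen 1 (rule 146): 010110000010
Gen 2 (rule 150): 110001000111
Gen 3 (rule 106): 110010001101
Gen 4 (rule 101): 010010100111
Gen 5 (rule 146): 101100011010
Gen 6 (rule 150): 100010100011
Gen 7 (rule 106): 000101000111
Gen 8 (rule 101): 110111010001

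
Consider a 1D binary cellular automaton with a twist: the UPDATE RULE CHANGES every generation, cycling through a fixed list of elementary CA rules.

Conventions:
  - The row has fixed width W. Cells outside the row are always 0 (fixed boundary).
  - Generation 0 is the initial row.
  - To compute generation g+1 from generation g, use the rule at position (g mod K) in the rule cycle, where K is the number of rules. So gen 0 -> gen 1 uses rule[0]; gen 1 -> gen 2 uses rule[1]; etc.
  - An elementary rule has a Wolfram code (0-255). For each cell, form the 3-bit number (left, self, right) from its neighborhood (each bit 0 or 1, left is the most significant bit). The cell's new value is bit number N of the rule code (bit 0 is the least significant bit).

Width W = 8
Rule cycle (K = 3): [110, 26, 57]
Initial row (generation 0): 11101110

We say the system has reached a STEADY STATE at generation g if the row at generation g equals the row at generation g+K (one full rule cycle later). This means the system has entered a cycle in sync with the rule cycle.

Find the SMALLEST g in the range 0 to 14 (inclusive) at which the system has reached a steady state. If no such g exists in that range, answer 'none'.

Answer: 5

Derivation:
Gen 0: 11101110
Gen 1 (rule 110): 10111010
Gen 2 (rule 26): 00100001
Gen 3 (rule 57): 10011100
Gen 4 (rule 110): 10110100
Gen 5 (rule 26): 00100010
Gen 6 (rule 57): 10011001
Gen 7 (rule 110): 10111011
Gen 8 (rule 26): 00100010
Gen 9 (rule 57): 10011001
Gen 10 (rule 110): 10111011
Gen 11 (rule 26): 00100010
Gen 12 (rule 57): 10011001
Gen 13 (rule 110): 10111011
Gen 14 (rule 26): 00100010
Gen 15 (rule 57): 10011001
Gen 16 (rule 110): 10111011
Gen 17 (rule 26): 00100010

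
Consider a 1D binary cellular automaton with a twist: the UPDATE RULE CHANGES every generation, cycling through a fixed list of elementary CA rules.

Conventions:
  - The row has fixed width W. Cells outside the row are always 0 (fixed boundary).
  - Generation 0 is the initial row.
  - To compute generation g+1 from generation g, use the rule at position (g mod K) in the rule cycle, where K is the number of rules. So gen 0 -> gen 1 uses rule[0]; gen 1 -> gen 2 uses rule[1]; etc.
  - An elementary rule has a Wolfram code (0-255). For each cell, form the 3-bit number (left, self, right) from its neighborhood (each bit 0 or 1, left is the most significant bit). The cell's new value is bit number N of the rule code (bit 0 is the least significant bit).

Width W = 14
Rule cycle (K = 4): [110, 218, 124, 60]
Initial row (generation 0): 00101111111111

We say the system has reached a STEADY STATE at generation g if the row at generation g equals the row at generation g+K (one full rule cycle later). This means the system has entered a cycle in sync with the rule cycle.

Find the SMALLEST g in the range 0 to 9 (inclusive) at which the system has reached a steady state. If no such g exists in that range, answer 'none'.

Answer: none

Derivation:
Gen 0: 00101111111111
Gen 1 (rule 110): 01111000000001
Gen 2 (rule 218): 11111100000010
Gen 3 (rule 124): 10000110000011
Gen 4 (rule 60): 11000101000010
Gen 5 (rule 110): 11001111000110
Gen 6 (rule 218): 11111111101111
Gen 7 (rule 124): 10000000111001
Gen 8 (rule 60): 11000000100101
Gen 9 (rule 110): 11000001101111
Gen 10 (rule 218): 11100011101111
Gen 11 (rule 124): 10110010111001
Gen 12 (rule 60): 11101011100101
Gen 13 (rule 110): 10111110101111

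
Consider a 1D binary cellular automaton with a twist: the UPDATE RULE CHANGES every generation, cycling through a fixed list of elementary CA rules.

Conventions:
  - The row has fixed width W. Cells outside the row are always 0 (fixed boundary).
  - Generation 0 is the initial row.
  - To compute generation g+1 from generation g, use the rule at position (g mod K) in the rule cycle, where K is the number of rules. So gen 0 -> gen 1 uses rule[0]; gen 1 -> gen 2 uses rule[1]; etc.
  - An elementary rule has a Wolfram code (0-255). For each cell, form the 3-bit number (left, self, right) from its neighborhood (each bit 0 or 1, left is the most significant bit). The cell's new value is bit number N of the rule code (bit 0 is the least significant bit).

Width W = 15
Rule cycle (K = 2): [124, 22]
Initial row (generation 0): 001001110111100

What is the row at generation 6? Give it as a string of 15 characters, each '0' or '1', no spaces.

Answer: 000000000001011

Derivation:
Gen 0: 001001110111100
Gen 1 (rule 124): 001101011100110
Gen 2 (rule 22): 010001000011001
Gen 3 (rule 124): 011001100011101
Gen 4 (rule 22): 100110010100001
Gen 5 (rule 124): 110111011110001
Gen 6 (rule 22): 000000000001011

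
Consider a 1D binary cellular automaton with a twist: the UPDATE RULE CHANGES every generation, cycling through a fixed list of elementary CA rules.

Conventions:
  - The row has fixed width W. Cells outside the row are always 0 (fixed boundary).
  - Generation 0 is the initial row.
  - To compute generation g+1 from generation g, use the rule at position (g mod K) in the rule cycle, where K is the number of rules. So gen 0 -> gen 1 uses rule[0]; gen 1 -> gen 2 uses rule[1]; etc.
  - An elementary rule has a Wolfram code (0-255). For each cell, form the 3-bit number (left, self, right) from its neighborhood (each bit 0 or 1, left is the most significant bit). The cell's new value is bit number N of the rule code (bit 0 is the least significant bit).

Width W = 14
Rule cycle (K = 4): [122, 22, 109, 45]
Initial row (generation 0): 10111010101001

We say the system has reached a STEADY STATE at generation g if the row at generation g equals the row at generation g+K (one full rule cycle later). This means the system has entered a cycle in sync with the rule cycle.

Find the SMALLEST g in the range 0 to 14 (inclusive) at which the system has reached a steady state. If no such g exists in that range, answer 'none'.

Gen 0: 10111010101001
Gen 1 (rule 122): 01101101010110
Gen 2 (rule 22): 10000001010001
Gen 3 (rule 109): 10111101110101
Gen 4 (rule 45): 11100011001111
Gen 5 (rule 122): 10110111111001
Gen 6 (rule 22): 10000000000111
Gen 7 (rule 109): 10111111110101
Gen 8 (rule 45): 11100000001111
Gen 9 (rule 122): 10110000011001
Gen 10 (rule 22): 10001000100111
Gen 11 (rule 109): 10101010100101
Gen 12 (rule 45): 11111111100111
Gen 13 (rule 122): 10000000111101
Gen 14 (rule 22): 11000001000001
Gen 15 (rule 109): 11011101011101
Gen 16 (rule 45): 10110011110011
Gen 17 (rule 122): 01111110011111
Gen 18 (rule 22): 10000001100000

Answer: none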